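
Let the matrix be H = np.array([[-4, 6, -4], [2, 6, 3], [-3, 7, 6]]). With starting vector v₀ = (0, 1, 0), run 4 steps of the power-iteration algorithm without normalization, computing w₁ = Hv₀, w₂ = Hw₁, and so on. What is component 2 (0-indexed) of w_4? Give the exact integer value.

8980

w1 = Hv₀ = (6, 6, 7)
w2 = Hw1 = (-16, 69, 66)
w3 = Hw2 = (214, 580, 927)
w4 = Hw3 = (-1084, 6689, 8980)
The requested component of w4 is 8980.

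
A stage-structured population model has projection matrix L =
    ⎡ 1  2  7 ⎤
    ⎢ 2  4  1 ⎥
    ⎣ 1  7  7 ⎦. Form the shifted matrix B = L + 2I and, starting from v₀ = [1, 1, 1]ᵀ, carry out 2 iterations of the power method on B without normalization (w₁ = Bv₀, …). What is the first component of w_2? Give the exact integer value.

173

B = L + 2I has rows (3, 2, 7); (2, 6, 1); (1, 7, 9)
w1 = Bv₀ = (3·1 + 2·1 + 7·1; 2·1 + 6·1 + 1·1; 1·1 + 7·1 + 9·1) = (12, 9, 17)
w2 = Bw1 = (3·12 + 2·9 + 7·17; 2·12 + 6·9 + 1·17; 1·12 + 7·9 + 9·17) = (173, 95, 228)
Requested component of w2: 173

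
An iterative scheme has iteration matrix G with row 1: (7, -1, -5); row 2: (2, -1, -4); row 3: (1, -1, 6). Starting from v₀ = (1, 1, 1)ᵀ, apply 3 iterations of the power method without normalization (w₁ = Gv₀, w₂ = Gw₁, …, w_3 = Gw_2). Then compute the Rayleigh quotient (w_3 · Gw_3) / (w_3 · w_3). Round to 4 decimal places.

λ ≈ 8.3584

w1 = Gv₀ = (7·1 + (-1)·1 + (-5)·1; 2·1 + (-1)·1 + (-4)·1; 1·1 + (-1)·1 + 6·1) = (1, -3, 6)
w2 = Gw1 = (7·1 + (-1)·(-3) + (-5)·6; 2·1 + (-1)·(-3) + (-4)·6; 1·1 + (-1)·(-3) + 6·6) = (-20, -19, 40)
w3 = Gw2 = (-321, -181, 239)
Gw3 = (-3261, -1417, 1294)
w3·Gw3 = (-321)·(-3261) + (-181)·(-1417) + 239·1294 = 1612524; w3·w3 = (-321)·(-321) + (-181)·(-181) + 239·239 = 192923
λ ≈ 1612524/192923 = 8.3584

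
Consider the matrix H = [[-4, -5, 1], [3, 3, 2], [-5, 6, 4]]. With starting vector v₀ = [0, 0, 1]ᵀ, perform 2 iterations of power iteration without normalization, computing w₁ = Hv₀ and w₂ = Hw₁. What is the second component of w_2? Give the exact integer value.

w1 = Hv₀ = (1, 2, 4)
w2 = Hw1 = (-10, 17, 23)
The requested component of w2 is 17.

17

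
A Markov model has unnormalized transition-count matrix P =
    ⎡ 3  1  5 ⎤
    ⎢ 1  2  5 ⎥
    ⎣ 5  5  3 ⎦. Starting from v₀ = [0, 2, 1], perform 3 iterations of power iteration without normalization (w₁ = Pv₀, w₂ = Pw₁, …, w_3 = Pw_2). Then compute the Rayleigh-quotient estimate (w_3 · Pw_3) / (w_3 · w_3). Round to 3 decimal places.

10.338

w1 = Pv₀ = (3·0 + 1·2 + 5·1; 1·0 + 2·2 + 5·1; 5·0 + 5·2 + 3·1) = (7, 9, 13)
w2 = Pw1 = (3·7 + 1·9 + 5·13; 1·7 + 2·9 + 5·13; 5·7 + 5·9 + 3·13) = (95, 90, 119)
w3 = Pw2 = (970, 870, 1282)
Pw3 = (10190, 9120, 13046)
w3·Pw3 = 970·10190 + 870·9120 + 1282·13046 = 34543672; w3·w3 = 970·970 + 870·870 + 1282·1282 = 3341324
λ ≈ 34543672/3341324 = 10.338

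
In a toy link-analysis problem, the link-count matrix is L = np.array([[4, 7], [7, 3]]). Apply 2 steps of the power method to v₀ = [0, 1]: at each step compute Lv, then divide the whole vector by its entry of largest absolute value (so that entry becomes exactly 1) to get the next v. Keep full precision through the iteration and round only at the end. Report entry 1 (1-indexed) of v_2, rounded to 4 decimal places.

Lv0 = (7.00000, 3.00000); divide by 7.00000 → v1 = (1.00000, 0.42857)
Lv1 = (7.00000, 8.28571); divide by 8.28571 → v2 = (0.84483, 1.00000)
Requested entry of v2: 49/58 = 0.8448

0.8448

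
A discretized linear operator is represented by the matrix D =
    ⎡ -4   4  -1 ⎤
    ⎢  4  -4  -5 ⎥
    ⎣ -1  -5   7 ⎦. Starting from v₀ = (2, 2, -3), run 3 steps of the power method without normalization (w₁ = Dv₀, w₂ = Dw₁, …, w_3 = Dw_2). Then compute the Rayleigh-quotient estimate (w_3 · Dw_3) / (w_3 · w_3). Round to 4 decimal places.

λ ≈ 9.3032

w1 = Dv₀ = (3, 15, -33)
w2 = Dw1 = (81, 117, -309)
w3 = Dw2 = (453, 1401, -2829)
Dw3 = (6621, 10353, -27261)
w3·Dw3 = 453·6621 + 1401·10353 + (-2829)·(-27261) = 94625235; w3·w3 = 453·453 + 1401·1401 + (-2829)·(-2829) = 10171251
λ ≈ 94625235/10171251 = 9.3032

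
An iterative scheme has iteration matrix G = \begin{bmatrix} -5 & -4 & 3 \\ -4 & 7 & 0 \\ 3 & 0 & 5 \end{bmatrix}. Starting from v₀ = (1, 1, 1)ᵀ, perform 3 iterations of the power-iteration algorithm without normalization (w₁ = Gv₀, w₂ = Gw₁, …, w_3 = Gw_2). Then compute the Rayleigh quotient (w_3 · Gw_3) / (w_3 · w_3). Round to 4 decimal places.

-0.9485

w1 = Gv₀ = (-6, 3, 8)
w2 = Gw1 = (42, 45, 22)
w3 = Gw2 = (-324, 147, 236)
Gw3 = (1740, 2325, 208)
w3·Gw3 = (-324)·1740 + 147·2325 + 236·208 = -172897; w3·w3 = (-324)·(-324) + 147·147 + 236·236 = 182281
λ ≈ -172897/182281 = -0.9485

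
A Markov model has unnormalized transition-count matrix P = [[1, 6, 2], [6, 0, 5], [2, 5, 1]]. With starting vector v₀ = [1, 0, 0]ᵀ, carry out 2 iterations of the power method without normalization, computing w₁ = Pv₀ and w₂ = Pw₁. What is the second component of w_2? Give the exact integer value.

16

w1 = Pv₀ = (1, 6, 2)
w2 = Pw1 = (41, 16, 34)
The requested component of w2 is 16.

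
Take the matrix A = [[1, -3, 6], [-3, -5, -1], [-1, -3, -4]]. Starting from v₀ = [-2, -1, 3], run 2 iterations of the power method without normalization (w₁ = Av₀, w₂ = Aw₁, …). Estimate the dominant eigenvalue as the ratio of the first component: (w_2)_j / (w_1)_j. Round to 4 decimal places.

w1 = Av₀ = (1·(-2) + (-3)·(-1) + 6·3; (-3)·(-2) + (-5)·(-1) + (-1)·3; (-1)·(-2) + (-3)·(-1) + (-4)·3) = (19, 8, -7)
w2 = Aw1 = (1·19 + (-3)·8 + 6·(-7); (-3)·19 + (-5)·8 + (-1)·(-7); (-1)·19 + (-3)·8 + (-4)·(-7)) = (-47, -90, -15)
Ratio at component: -47 / 19 = -2.4737

λ ≈ -2.4737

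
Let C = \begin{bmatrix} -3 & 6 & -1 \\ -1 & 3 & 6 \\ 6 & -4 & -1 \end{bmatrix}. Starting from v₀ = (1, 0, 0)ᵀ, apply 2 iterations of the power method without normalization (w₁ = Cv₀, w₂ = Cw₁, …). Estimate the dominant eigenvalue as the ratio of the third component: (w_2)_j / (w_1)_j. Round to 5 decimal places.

-3.33333

w1 = Cv₀ = ((-3)·1 + 6·0 + (-1)·0; (-1)·1 + 3·0 + 6·0; 6·1 + (-4)·0 + (-1)·0) = (-3, -1, 6)
w2 = Cw1 = ((-3)·(-3) + 6·(-1) + (-1)·6; (-1)·(-3) + 3·(-1) + 6·6; 6·(-3) + (-4)·(-1) + (-1)·6) = (-3, 36, -20)
Ratio at component: -20 / 6 = -3.33333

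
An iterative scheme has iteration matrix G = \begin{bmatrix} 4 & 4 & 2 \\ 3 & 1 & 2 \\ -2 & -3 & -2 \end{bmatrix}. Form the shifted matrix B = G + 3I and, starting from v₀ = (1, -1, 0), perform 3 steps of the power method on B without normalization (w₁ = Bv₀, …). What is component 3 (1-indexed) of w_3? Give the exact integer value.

-61

B = G + 3I has rows (7, 4, 2); (3, 4, 2); (-2, -3, 1)
w1 = Bv₀ = (7·1 + 4·(-1) + 2·0; 3·1 + 4·(-1) + 2·0; (-2)·1 + (-3)·(-1) + 1·0) = (3, -1, 1)
w2 = Bw1 = (7·3 + 4·(-1) + 2·1; 3·3 + 4·(-1) + 2·1; (-2)·3 + (-3)·(-1) + 1·1) = (19, 7, -2)
w3 = Bw2 = (157, 81, -61)
Requested component of w3: -61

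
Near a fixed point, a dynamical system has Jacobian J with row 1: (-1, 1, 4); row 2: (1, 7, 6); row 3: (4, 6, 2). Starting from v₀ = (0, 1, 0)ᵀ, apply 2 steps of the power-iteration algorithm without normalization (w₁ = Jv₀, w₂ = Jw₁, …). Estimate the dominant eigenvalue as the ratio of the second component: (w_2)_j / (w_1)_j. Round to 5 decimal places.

w1 = Jv₀ = (1, 7, 6)
w2 = Jw1 = (30, 86, 58)
Ratio at component: 86 / 7 = 12.28571

12.28571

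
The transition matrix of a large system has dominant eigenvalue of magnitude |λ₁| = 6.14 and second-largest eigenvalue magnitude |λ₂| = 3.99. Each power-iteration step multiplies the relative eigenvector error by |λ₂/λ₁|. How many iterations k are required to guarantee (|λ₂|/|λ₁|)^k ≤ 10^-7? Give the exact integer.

|λ₂/λ₁| = 3.99/6.14 = 0.64984
Need k ≥ ln(10^-7) / ln(0.64984) = -16.1181 / -0.4310 ≈ 37.394
Smallest integer k satisfying the bound: 38

38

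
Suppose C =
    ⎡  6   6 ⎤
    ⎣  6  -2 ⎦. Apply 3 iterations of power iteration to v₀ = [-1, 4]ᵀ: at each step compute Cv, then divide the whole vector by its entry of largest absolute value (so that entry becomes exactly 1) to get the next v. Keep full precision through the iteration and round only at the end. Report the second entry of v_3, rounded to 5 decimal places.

Cv0 = (18.000000, -14.000000); divide by 18.000000 → v1 = (1.000000, -0.777778)
Cv1 = (1.333333, 7.555556); divide by 7.555556 → v2 = (0.176471, 1.000000)
Cv2 = (7.058824, -0.941176); divide by 7.058824 → v3 = (1.000000, -0.133333)
Requested entry of v3: -128/960 = -0.13333

-0.13333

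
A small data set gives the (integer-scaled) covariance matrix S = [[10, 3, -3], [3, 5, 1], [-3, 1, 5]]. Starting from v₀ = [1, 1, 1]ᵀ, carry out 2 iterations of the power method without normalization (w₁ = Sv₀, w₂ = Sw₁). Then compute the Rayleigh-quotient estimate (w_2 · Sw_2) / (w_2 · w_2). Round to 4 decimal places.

11.3937

w1 = Sv₀ = (10·1 + 3·1 + (-3)·1; 3·1 + 5·1 + 1·1; (-3)·1 + 1·1 + 5·1) = (10, 9, 3)
w2 = Sw1 = (10·10 + 3·9 + (-3)·3; 3·10 + 5·9 + 1·3; (-3)·10 + 1·9 + 5·3) = (118, 78, -6)
Sw2 = (1432, 738, -306)
w2·Sw2 = 118·1432 + 78·738 + (-6)·(-306) = 228376; w2·w2 = 118·118 + 78·78 + (-6)·(-6) = 20044
λ ≈ 228376/20044 = 11.3937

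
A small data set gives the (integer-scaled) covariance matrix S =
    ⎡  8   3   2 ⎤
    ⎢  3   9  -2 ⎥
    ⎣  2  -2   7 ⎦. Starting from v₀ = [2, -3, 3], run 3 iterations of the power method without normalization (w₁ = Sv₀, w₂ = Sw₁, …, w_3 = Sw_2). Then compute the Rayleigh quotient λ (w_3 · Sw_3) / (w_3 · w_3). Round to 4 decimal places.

λ ≈ 9.7905

w1 = Sv₀ = (13, -27, 31)
w2 = Sw1 = (85, -266, 297)
w3 = Sw2 = (476, -2733, 2781)
Sw3 = (1171, -28731, 25885)
w3·Sw3 = 476·1171 + (-2733)·(-28731) + 2781·25885 = 151065404; w3·w3 = 476·476 + (-2733)·(-2733) + 2781·2781 = 15429826
λ ≈ 151065404/15429826 = 9.7905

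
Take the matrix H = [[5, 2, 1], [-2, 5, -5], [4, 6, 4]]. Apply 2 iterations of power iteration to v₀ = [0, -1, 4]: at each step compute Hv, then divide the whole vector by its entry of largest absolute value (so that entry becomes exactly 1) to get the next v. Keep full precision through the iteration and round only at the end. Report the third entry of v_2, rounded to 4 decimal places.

0.5698

Hv0 = (2.00000, -25.00000, 10.00000); divide by -25.00000 → v1 = (-0.08000, 1.00000, -0.40000)
Hv1 = (1.20000, 7.16000, 4.08000); divide by 7.16000 → v2 = (0.16760, 1.00000, 0.56983)
Requested entry of v2: -102/-179 = 0.5698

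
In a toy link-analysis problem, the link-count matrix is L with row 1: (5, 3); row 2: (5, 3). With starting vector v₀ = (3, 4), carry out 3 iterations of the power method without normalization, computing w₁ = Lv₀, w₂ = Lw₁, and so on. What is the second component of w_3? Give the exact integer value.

w1 = Lv₀ = (27, 27)
w2 = Lw1 = (216, 216)
w3 = Lw2 = (1728, 1728)
The requested component of w3 is 1728.

1728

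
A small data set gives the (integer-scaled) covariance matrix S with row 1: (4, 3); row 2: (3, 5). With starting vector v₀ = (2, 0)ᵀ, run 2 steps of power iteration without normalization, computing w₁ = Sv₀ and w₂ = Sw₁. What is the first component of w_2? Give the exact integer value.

w1 = Sv₀ = (4·2 + 3·0; 3·2 + 5·0) = (8, 6)
w2 = Sw1 = (4·8 + 3·6; 3·8 + 5·6) = (50, 54)
The requested component of w2 is 50.

50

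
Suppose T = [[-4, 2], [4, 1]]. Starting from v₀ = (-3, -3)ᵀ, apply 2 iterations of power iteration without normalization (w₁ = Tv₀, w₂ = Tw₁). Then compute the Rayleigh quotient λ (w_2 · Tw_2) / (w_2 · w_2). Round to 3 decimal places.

w1 = Tv₀ = (6, -15)
w2 = Tw1 = (-54, 9)
Tw2 = (234, -207)
w2·Tw2 = (-54)·234 + 9·(-207) = -14499; w2·w2 = (-54)·(-54) + 9·9 = 2997
λ ≈ -14499/2997 = -4.838

-4.838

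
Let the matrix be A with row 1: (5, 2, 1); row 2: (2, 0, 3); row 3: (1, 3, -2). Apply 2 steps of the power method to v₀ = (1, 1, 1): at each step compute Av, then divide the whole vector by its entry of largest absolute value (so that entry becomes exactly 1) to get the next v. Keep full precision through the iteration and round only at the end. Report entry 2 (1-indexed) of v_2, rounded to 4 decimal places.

Av0 = (8.00000, 5.00000, 2.00000); divide by 8.00000 → v1 = (1.00000, 0.62500, 0.25000)
Av1 = (6.50000, 2.75000, 2.37500); divide by 6.50000 → v2 = (1.00000, 0.42308, 0.36538)
Requested entry of v2: 22/52 = 0.4231

0.4231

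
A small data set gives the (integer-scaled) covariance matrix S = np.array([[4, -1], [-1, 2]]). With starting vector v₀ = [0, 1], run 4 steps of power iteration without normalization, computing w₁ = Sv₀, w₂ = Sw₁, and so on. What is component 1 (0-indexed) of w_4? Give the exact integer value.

61

w1 = Sv₀ = (-1, 2)
w2 = Sw1 = (-6, 5)
w3 = Sw2 = (-29, 16)
w4 = Sw3 = (-132, 61)
The requested component of w4 is 61.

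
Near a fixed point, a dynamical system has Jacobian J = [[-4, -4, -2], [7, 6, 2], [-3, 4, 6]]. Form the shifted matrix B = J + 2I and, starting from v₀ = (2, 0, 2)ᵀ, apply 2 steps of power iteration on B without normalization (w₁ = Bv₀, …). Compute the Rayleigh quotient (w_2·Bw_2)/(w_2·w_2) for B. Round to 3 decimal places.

B = J + 2I has rows (-2, -4, -2); (7, 8, 2); (-3, 4, 8)
w1 = Bv₀ = ((-2)·2 + (-4)·0 + (-2)·2; 7·2 + 8·0 + 2·2; (-3)·2 + 4·0 + 8·2) = (-8, 18, 10)
w2 = Bw1 = ((-2)·(-8) + (-4)·18 + (-2)·10; 7·(-8) + 8·18 + 2·10; (-3)·(-8) + 4·18 + 8·10) = (-76, 108, 176)
Bw2 = (-632, 684, 2068)
w2·Bw2 = 485872; w2·w2 = 48416; μ ≈ 485872/48416 = 10.035

μ ≈ 10.035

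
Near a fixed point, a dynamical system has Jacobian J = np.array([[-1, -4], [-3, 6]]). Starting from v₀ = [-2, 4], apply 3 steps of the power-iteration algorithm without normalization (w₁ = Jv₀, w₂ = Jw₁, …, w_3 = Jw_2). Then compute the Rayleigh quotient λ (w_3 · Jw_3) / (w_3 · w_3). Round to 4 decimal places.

λ ≈ 7.4251

w1 = Jv₀ = (-14, 30)
w2 = Jw1 = (-106, 222)
w3 = Jw2 = (-782, 1650)
Jw3 = (-5818, 12246)
w3·Jw3 = (-782)·(-5818) + 1650·12246 = 24755576; w3·w3 = (-782)·(-782) + 1650·1650 = 3334024
λ ≈ 24755576/3334024 = 7.4251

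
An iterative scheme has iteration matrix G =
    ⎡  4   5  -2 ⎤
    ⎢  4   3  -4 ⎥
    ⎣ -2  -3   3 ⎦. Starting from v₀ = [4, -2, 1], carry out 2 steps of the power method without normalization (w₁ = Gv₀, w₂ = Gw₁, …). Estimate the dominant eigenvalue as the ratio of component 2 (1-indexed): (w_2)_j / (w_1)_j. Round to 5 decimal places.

w1 = Gv₀ = (4, 6, 1)
w2 = Gw1 = (44, 30, -23)
Ratio at component: 30 / 6 = 5.00000

λ ≈ 5.00000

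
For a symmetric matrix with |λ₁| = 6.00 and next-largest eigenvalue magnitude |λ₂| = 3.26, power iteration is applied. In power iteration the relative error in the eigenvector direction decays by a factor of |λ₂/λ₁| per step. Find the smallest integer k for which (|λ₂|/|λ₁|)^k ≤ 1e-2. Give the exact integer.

8

|λ₂/λ₁| = 3.26/6.00 = 0.54333
Need k ≥ ln(1e-2) / ln(0.54333) = -4.6052 / -0.6100 ≈ 7.549
Smallest integer k satisfying the bound: 8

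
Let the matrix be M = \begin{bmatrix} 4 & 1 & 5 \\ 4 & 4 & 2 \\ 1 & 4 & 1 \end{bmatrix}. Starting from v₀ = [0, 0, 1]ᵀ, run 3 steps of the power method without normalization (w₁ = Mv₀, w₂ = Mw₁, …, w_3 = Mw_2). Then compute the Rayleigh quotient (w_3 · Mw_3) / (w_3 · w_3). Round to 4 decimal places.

λ ≈ 8.7261

w1 = Mv₀ = (5, 2, 1)
w2 = Mw1 = (27, 30, 14)
w3 = Mw2 = (208, 256, 161)
Mw3 = (1893, 2178, 1393)
w3·Mw3 = 208·1893 + 256·2178 + 161·1393 = 1175585; w3·w3 = 208·208 + 256·256 + 161·161 = 134721
λ ≈ 1175585/134721 = 8.7261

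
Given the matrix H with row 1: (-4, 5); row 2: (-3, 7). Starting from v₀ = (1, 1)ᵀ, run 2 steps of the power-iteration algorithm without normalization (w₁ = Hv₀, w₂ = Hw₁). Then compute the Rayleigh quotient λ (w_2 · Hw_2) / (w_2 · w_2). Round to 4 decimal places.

4.7117

w1 = Hv₀ = ((-4)·1 + 5·1; (-3)·1 + 7·1) = (1, 4)
w2 = Hw1 = ((-4)·1 + 5·4; (-3)·1 + 7·4) = (16, 25)
Hw2 = (61, 127)
w2·Hw2 = 16·61 + 25·127 = 4151; w2·w2 = 16·16 + 25·25 = 881
λ ≈ 4151/881 = 4.7117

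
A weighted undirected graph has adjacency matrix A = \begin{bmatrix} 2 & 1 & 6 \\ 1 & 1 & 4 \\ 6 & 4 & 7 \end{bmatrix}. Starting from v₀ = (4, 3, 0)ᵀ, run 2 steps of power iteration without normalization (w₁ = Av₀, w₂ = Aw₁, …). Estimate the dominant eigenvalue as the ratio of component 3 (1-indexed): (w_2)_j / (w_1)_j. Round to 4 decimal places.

9.6111

w1 = Av₀ = (2·4 + 1·3 + 6·0; 1·4 + 1·3 + 4·0; 6·4 + 4·3 + 7·0) = (11, 7, 36)
w2 = Aw1 = (2·11 + 1·7 + 6·36; 1·11 + 1·7 + 4·36; 6·11 + 4·7 + 7·36) = (245, 162, 346)
Ratio at component: 346 / 36 = 9.6111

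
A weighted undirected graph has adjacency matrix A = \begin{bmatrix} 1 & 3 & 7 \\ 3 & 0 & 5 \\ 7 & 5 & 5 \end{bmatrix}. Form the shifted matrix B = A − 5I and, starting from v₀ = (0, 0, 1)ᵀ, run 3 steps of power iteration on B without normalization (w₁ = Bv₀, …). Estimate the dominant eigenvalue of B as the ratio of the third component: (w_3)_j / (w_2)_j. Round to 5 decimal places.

B = A − 5I has rows (-4, 3, 7); (3, -5, 5); (7, 5, 0)
w1 = Bv₀ = ((-4)·0 + 3·0 + 7·1; 3·0 + (-5)·0 + 5·1; 7·0 + 5·0 + 0·1) = (7, 5, 0)
w2 = Bw1 = ((-4)·7 + 3·5 + 7·0; 3·7 + (-5)·5 + 5·0; 7·7 + 5·5 + 0·0) = (-13, -4, 74)
w3 = Bw2 = (558, 351, -111)
Ratio: -111/74 = -1.50000

-1.50000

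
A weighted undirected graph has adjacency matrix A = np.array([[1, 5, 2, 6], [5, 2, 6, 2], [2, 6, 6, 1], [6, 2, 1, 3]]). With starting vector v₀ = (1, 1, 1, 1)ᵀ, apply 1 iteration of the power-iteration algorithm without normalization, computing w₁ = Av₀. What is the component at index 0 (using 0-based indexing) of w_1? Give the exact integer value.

w1 = Av₀ = (14, 15, 15, 12)
The requested component of w1 is 14.

14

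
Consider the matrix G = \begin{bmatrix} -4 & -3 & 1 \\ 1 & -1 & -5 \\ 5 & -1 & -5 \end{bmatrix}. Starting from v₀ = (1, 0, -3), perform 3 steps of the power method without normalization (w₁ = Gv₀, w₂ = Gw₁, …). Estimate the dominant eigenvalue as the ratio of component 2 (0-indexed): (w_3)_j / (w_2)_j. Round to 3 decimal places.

w1 = Gv₀ = ((-4)·1 + (-3)·0 + 1·(-3); 1·1 + (-1)·0 + (-5)·(-3); 5·1 + (-1)·0 + (-5)·(-3)) = (-7, 16, 20)
w2 = Gw1 = ((-4)·(-7) + (-3)·16 + 1·20; 1·(-7) + (-1)·16 + (-5)·20; 5·(-7) + (-1)·16 + (-5)·20) = (0, -123, -151)
w3 = Gw2 = (218, 878, 878)
Ratio at component: 878 / -151 = -5.815

-5.815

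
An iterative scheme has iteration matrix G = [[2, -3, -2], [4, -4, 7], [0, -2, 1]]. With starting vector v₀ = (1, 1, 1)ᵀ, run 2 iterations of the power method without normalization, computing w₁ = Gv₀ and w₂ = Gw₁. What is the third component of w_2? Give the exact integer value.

-15

w1 = Gv₀ = (-3, 7, -1)
w2 = Gw1 = (-25, -47, -15)
The requested component of w2 is -15.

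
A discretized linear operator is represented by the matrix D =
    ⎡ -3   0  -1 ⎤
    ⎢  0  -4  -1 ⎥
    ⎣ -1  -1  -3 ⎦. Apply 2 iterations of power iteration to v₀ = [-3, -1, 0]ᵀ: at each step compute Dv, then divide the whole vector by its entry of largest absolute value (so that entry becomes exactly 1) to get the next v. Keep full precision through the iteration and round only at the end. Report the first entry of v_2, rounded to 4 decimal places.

Dv0 = (9.00000, 4.00000, 4.00000); divide by 9.00000 → v1 = (1.00000, 0.44444, 0.44444)
Dv1 = (-3.44444, -2.22222, -2.77778); divide by -3.44444 → v2 = (1.00000, 0.64516, 0.80645)
Requested entry of v2: -31/-31 = 1.0000

1.0000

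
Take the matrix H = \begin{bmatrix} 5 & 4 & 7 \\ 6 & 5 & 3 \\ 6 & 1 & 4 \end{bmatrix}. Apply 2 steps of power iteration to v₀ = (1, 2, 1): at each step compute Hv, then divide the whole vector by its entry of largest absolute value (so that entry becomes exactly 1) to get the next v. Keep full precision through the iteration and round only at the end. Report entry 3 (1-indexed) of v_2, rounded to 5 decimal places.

Hv0 = (20.000000, 19.000000, 12.000000); divide by 20.000000 → v1 = (1.000000, 0.950000, 0.600000)
Hv1 = (13.000000, 12.550000, 9.350000); divide by 13.000000 → v2 = (1.000000, 0.965385, 0.719231)
Requested entry of v2: 187/260 = 0.71923

0.71923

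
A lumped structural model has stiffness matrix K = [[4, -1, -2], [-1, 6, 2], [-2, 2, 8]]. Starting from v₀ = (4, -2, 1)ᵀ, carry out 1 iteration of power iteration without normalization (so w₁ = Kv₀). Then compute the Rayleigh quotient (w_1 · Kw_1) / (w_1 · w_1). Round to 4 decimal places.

w1 = Kv₀ = (16, -14, -4)
Kw1 = (86, -108, -92)
w1·Kw1 = 16·86 + (-14)·(-108) + (-4)·(-92) = 3256; w1·w1 = 16·16 + (-14)·(-14) + (-4)·(-4) = 468
λ ≈ 3256/468 = 6.9573

λ ≈ 6.9573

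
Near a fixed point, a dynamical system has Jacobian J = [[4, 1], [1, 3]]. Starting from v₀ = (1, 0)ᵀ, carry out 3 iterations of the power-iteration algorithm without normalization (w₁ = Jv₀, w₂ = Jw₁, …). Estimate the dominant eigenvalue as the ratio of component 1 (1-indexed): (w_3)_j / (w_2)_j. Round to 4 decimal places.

λ ≈ 4.4118

w1 = Jv₀ = (4·1 + 1·0; 1·1 + 3·0) = (4, 1)
w2 = Jw1 = (4·4 + 1·1; 1·4 + 3·1) = (17, 7)
w3 = Jw2 = (75, 38)
Ratio at component: 75 / 17 = 4.4118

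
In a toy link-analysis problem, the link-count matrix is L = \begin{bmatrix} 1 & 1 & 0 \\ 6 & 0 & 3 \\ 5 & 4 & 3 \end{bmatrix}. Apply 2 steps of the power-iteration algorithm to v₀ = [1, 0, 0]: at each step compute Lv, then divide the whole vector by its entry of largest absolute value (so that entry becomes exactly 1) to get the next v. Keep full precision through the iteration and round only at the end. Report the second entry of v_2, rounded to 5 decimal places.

0.47727

Lv0 = (1.000000, 6.000000, 5.000000); divide by 6.000000 → v1 = (0.166667, 1.000000, 0.833333)
Lv1 = (1.166667, 3.500000, 7.333333); divide by 7.333333 → v2 = (0.159091, 0.477273, 1.000000)
Requested entry of v2: 21/44 = 0.47727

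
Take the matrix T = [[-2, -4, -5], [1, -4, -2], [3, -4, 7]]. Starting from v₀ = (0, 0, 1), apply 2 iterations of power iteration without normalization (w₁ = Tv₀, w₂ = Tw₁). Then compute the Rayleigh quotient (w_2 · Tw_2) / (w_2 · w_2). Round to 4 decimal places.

λ ≈ 6.8652

w1 = Tv₀ = ((-2)·0 + (-4)·0 + (-5)·1; 1·0 + (-4)·0 + (-2)·1; 3·0 + (-4)·0 + 7·1) = (-5, -2, 7)
w2 = Tw1 = ((-2)·(-5) + (-4)·(-2) + (-5)·7; 1·(-5) + (-4)·(-2) + (-2)·7; 3·(-5) + (-4)·(-2) + 7·7) = (-17, -11, 42)
Tw2 = (-132, -57, 287)
w2·Tw2 = (-17)·(-132) + (-11)·(-57) + 42·287 = 14925; w2·w2 = (-17)·(-17) + (-11)·(-11) + 42·42 = 2174
λ ≈ 14925/2174 = 6.8652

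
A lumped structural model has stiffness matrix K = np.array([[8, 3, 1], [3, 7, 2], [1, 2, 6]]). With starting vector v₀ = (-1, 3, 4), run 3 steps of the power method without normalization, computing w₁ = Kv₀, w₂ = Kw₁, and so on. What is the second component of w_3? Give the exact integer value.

w1 = Kv₀ = (8·(-1) + 3·3 + 1·4; 3·(-1) + 7·3 + 2·4; 1·(-1) + 2·3 + 6·4) = (5, 26, 29)
w2 = Kw1 = (8·5 + 3·26 + 1·29; 3·5 + 7·26 + 2·29; 1·5 + 2·26 + 6·29) = (147, 255, 231)
w3 = Kw2 = (2172, 2688, 2043)
The requested component of w3 is 2688.

2688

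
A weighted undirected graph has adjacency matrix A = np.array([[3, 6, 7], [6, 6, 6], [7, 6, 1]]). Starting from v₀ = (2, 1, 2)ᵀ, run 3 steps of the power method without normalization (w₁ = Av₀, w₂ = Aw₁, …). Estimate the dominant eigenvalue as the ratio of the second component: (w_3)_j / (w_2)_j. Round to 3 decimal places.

w1 = Av₀ = (26, 30, 22)
w2 = Aw1 = (412, 468, 384)
w3 = Aw2 = (6732, 7584, 6076)
Ratio at component: 7584 / 468 = 16.205

16.205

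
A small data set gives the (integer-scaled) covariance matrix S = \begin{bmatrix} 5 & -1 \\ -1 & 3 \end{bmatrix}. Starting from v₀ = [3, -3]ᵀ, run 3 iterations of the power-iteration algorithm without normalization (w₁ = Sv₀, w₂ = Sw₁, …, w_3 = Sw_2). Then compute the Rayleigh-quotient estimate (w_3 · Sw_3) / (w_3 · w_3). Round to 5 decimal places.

w1 = Sv₀ = (18, -12)
w2 = Sw1 = (102, -54)
w3 = Sw2 = (564, -264)
Sw3 = (3084, -1356)
w3·Sw3 = 564·3084 + (-264)·(-1356) = 2097360; w3·w3 = 564·564 + (-264)·(-264) = 387792
λ ≈ 2097360/387792 = 5.40847

λ ≈ 5.40847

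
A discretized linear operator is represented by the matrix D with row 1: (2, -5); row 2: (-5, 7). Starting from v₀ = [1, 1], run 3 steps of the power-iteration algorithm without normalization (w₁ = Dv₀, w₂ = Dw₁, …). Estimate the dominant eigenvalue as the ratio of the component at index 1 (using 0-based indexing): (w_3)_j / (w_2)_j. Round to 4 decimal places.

w1 = Dv₀ = (2·1 + (-5)·1; (-5)·1 + 7·1) = (-3, 2)
w2 = Dw1 = (2·(-3) + (-5)·2; (-5)·(-3) + 7·2) = (-16, 29)
w3 = Dw2 = (-177, 283)
Ratio at component: 283 / 29 = 9.7586

9.7586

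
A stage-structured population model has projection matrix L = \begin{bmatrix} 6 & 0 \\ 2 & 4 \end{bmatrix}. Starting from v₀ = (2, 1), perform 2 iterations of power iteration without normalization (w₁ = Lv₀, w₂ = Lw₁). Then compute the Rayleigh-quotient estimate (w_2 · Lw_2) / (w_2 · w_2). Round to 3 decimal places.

w1 = Lv₀ = (12, 8)
w2 = Lw1 = (72, 56)
Lw2 = (432, 368)
w2·Lw2 = 72·432 + 56·368 = 51712; w2·w2 = 72·72 + 56·56 = 8320
λ ≈ 51712/8320 = 6.215

λ ≈ 6.215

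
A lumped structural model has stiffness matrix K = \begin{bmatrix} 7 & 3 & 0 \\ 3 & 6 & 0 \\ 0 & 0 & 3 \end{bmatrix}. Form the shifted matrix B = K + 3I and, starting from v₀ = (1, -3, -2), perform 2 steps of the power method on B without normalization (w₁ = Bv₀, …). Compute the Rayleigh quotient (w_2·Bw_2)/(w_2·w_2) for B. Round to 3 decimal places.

10.241

B = K + 3I has rows (10, 3, 0); (3, 9, 0); (0, 0, 6)
w1 = Bv₀ = (1, -24, -12)
w2 = Bw1 = (-62, -213, -72)
Bw2 = (-1259, -2103, -432)
w2·Bw2 = 557101; w2·w2 = 54397; μ ≈ 557101/54397 = 10.241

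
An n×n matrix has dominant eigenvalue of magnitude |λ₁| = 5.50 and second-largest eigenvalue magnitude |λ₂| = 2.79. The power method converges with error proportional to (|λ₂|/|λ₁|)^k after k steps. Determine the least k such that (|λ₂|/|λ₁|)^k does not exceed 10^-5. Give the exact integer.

|λ₂/λ₁| = 2.79/5.50 = 0.50727
Need k ≥ ln(10^-5) / ln(0.50727) = -11.5129 / -0.6787 ≈ 16.963
Smallest integer k satisfying the bound: 17

17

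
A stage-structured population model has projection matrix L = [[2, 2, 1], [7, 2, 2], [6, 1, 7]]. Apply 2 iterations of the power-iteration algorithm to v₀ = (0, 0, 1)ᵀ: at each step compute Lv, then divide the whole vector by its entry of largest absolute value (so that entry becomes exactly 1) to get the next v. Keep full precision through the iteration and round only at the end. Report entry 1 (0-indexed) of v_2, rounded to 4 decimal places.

Lv0 = (1.00000, 2.00000, 7.00000); divide by 7.00000 → v1 = (0.14286, 0.28571, 1.00000)
Lv1 = (1.85714, 3.57143, 8.14286); divide by 8.14286 → v2 = (0.22807, 0.43860, 1.00000)
Requested entry of v2: 25/57 = 0.4386

0.4386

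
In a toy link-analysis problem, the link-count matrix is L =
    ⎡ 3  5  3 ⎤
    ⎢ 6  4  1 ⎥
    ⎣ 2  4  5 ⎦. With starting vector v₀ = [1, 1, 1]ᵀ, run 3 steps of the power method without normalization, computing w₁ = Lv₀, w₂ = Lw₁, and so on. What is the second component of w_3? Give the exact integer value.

w1 = Lv₀ = (11, 11, 11)
w2 = Lw1 = (121, 121, 121)
w3 = Lw2 = (1331, 1331, 1331)
The requested component of w3 is 1331.

1331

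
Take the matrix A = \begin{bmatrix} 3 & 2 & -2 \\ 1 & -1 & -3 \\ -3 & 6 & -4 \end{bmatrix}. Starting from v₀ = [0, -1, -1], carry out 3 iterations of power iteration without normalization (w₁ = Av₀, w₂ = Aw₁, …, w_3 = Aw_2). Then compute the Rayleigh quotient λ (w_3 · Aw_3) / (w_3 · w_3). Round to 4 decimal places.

w1 = Av₀ = (3·0 + 2·(-1) + (-2)·(-1); 1·0 + (-1)·(-1) + (-3)·(-1); (-3)·0 + 6·(-1) + (-4)·(-1)) = (0, 4, -2)
w2 = Aw1 = (3·0 + 2·4 + (-2)·(-2); 1·0 + (-1)·4 + (-3)·(-2); (-3)·0 + 6·4 + (-4)·(-2)) = (12, 2, 32)
w3 = Aw2 = (-24, -86, -152)
Aw3 = (60, 518, 164)
w3·Aw3 = (-24)·60 + (-86)·518 + (-152)·164 = -70916; w3·w3 = (-24)·(-24) + (-86)·(-86) + (-152)·(-152) = 31076
λ ≈ -70916/31076 = -2.2820

λ ≈ -2.2820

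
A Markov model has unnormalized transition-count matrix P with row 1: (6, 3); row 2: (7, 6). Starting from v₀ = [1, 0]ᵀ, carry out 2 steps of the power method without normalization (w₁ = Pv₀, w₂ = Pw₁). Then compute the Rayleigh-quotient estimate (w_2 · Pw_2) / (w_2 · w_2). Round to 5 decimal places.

10.64629

w1 = Pv₀ = (6·1 + 3·0; 7·1 + 6·0) = (6, 7)
w2 = Pw1 = (6·6 + 3·7; 7·6 + 6·7) = (57, 84)
Pw2 = (594, 903)
w2·Pw2 = 57·594 + 84·903 = 109710; w2·w2 = 57·57 + 84·84 = 10305
λ ≈ 109710/10305 = 10.64629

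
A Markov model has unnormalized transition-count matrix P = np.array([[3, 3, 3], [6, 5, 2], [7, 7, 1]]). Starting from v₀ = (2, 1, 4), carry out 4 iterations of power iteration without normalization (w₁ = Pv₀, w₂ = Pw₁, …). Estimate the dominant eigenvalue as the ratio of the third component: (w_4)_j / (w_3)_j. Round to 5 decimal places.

λ ≈ 11.75285

w1 = Pv₀ = (3·2 + 3·1 + 3·4; 6·2 + 5·1 + 2·4; 7·2 + 7·1 + 1·4) = (21, 25, 25)
w2 = Pw1 = (3·21 + 3·25 + 3·25; 6·21 + 5·25 + 2·25; 7·21 + 7·25 + 1·25) = (213, 301, 347)
w3 = Pw2 = (2583, 3477, 3945)
w4 = Pw3 = (30015, 40773, 46365)
Ratio at component: 46365 / 3945 = 11.75285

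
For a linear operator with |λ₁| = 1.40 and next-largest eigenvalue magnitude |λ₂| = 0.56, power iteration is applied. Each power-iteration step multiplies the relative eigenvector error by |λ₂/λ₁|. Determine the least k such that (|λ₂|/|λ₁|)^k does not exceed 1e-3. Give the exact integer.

8

|λ₂/λ₁| = 0.56/1.40 = 0.40000
Need k ≥ ln(1e-3) / ln(0.40000) = -6.9078 / -0.9163 ≈ 7.539
Smallest integer k satisfying the bound: 8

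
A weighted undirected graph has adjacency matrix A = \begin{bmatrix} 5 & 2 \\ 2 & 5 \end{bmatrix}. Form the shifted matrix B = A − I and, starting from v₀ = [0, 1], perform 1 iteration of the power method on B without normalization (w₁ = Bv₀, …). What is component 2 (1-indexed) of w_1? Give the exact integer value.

4

B = A − I has rows (4, 2); (2, 4)
w1 = Bv₀ = (4·0 + 2·1; 2·0 + 4·1) = (2, 4)
Requested component of w1: 4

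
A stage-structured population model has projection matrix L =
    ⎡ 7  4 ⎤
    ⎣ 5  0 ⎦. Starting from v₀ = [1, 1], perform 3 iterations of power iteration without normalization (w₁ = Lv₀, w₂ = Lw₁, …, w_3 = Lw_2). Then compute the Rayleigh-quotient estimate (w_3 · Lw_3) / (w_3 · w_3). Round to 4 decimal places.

λ ≈ 9.1828

w1 = Lv₀ = (7·1 + 4·1; 5·1 + 0·1) = (11, 5)
w2 = Lw1 = (7·11 + 4·5; 5·11 + 0·5) = (97, 55)
w3 = Lw2 = (899, 485)
Lw3 = (8233, 4495)
w3·Lw3 = 899·8233 + 485·4495 = 9581542; w3·w3 = 899·899 + 485·485 = 1043426
λ ≈ 9581542/1043426 = 9.1828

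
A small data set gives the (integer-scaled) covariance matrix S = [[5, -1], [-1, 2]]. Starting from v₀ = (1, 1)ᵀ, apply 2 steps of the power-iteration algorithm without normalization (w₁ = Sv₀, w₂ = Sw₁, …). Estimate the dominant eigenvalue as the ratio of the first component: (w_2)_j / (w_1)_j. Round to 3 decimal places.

λ ≈ 4.750

w1 = Sv₀ = (5·1 + (-1)·1; (-1)·1 + 2·1) = (4, 1)
w2 = Sw1 = (5·4 + (-1)·1; (-1)·4 + 2·1) = (19, -2)
Ratio at component: 19 / 4 = 4.750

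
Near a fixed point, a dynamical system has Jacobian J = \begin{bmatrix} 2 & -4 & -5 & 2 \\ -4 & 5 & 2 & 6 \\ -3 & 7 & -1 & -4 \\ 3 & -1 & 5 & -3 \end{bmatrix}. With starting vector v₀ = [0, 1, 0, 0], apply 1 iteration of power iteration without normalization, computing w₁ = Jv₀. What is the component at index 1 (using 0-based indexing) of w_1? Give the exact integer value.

w1 = Jv₀ = (2·0 + (-4)·1 + (-5)·0 + 2·0; (-4)·0 + 5·1 + 2·0 + 6·0; (-3)·0 + 7·1 + (-1)·0 + (-4)·0; 3·0 + (-1)·1 + 5·0 + (-3)·0) = (-4, 5, 7, -1)
The requested component of w1 is 5.

5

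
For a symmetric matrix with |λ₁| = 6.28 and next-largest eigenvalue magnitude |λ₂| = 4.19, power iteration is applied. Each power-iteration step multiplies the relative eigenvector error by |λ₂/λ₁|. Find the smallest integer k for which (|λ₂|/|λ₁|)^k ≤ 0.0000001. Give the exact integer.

40

|λ₂/λ₁| = 4.19/6.28 = 0.66720
Need k ≥ ln(0.0000001) / ln(0.66720) = -16.1181 / -0.4047 ≈ 39.830
Smallest integer k satisfying the bound: 40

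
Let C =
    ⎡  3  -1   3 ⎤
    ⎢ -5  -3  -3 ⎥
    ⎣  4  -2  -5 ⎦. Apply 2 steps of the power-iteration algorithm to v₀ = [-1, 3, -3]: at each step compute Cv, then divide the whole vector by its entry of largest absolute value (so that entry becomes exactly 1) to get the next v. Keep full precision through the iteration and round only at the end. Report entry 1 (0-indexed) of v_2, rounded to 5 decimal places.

Cv0 = (-15.000000, 5.000000, 5.000000); divide by -15.000000 → v1 = (1.000000, -0.333333, -0.333333)
Cv1 = (2.333333, -3.000000, 6.333333); divide by 6.333333 → v2 = (0.368421, -0.473684, 1.000000)
Requested entry of v2: 45/-95 = -0.47368

-0.47368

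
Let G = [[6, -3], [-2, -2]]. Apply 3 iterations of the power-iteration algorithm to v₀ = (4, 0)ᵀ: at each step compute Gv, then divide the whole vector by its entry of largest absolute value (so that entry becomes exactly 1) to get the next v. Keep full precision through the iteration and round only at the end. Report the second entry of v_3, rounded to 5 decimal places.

Gv0 = (24.000000, -8.000000); divide by 24.000000 → v1 = (1.000000, -0.333333)
Gv1 = (7.000000, -1.333333); divide by 7.000000 → v2 = (1.000000, -0.190476)
Gv2 = (6.571429, -1.619048); divide by 6.571429 → v3 = (1.000000, -0.246377)
Requested entry of v3: -272/1104 = -0.24638

-0.24638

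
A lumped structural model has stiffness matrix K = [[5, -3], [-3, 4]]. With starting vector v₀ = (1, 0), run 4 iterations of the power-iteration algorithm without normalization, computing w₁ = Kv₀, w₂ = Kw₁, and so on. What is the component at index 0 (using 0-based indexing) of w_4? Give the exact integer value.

1885

w1 = Kv₀ = (5·1 + (-3)·0; (-3)·1 + 4·0) = (5, -3)
w2 = Kw1 = (5·5 + (-3)·(-3); (-3)·5 + 4·(-3)) = (34, -27)
w3 = Kw2 = (251, -210)
w4 = Kw3 = (1885, -1593)
The requested component of w4 is 1885.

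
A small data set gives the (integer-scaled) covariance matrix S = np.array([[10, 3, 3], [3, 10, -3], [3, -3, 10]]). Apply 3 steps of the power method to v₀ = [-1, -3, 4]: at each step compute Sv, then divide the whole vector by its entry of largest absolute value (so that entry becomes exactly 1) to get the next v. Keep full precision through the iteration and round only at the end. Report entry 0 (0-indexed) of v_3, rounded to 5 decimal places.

Sv0 = (-7.000000, -45.000000, 46.000000); divide by 46.000000 → v1 = (-0.152174, -0.978261, 1.000000)
Sv1 = (-1.456522, -13.239130, 12.478261); divide by -13.239130 → v2 = (0.110016, 1.000000, -0.942529)
Sv2 = (1.272578, 13.157635, -12.095238); divide by 13.157635 → v3 = (0.096718, 1.000000, -0.919256)
Requested entry of v3: -775/-8013 = 0.09672

0.09672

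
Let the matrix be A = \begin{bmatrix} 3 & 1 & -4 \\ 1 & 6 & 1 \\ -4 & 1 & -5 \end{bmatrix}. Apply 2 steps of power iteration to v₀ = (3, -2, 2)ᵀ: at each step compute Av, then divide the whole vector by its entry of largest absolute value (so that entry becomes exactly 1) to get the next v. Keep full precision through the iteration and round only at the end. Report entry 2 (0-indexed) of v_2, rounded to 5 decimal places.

Av0 = (-1.000000, -7.000000, -24.000000); divide by -24.000000 → v1 = (0.041667, 0.291667, 1.000000)
Av1 = (-3.583333, 2.791667, -4.875000); divide by -4.875000 → v2 = (0.735043, -0.572650, 1.000000)
Requested entry of v2: 117/117 = 1.00000

1.00000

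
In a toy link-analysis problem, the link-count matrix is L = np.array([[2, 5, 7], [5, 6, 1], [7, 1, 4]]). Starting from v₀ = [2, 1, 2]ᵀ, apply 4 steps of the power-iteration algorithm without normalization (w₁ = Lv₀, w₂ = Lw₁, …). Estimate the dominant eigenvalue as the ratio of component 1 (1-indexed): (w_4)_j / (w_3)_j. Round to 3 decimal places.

12.756

w1 = Lv₀ = (2·2 + 5·1 + 7·2; 5·2 + 6·1 + 1·2; 7·2 + 1·1 + 4·2) = (23, 18, 23)
w2 = Lw1 = (2·23 + 5·18 + 7·23; 5·23 + 6·18 + 1·23; 7·23 + 1·18 + 4·23) = (297, 246, 271)
w3 = Lw2 = (3721, 3232, 3409)
w4 = Lw3 = (47465, 41406, 42915)
Ratio at component: 47465 / 3721 = 12.756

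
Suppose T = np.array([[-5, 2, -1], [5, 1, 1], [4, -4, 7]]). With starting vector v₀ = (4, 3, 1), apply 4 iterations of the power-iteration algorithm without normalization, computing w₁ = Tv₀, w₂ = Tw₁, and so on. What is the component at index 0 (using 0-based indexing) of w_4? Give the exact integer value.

3632

w1 = Tv₀ = ((-5)·4 + 2·3 + (-1)·1; 5·4 + 1·3 + 1·1; 4·4 + (-4)·3 + 7·1) = (-15, 24, 11)
w2 = Tw1 = ((-5)·(-15) + 2·24 + (-1)·11; 5·(-15) + 1·24 + 1·11; 4·(-15) + (-4)·24 + 7·11) = (112, -40, -79)
w3 = Tw2 = (-561, 441, 55)
w4 = Tw3 = (3632, -2309, -3623)
The requested component of w4 is 3632.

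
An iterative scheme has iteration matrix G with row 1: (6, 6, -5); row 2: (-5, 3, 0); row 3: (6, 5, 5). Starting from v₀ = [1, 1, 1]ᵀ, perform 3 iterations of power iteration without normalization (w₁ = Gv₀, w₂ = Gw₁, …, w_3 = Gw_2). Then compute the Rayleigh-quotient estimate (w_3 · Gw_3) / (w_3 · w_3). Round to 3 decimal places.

λ ≈ 5.825

w1 = Gv₀ = (6·1 + 6·1 + (-5)·1; (-5)·1 + 3·1 + 0·1; 6·1 + 5·1 + 5·1) = (7, -2, 16)
w2 = Gw1 = (6·7 + 6·(-2) + (-5)·16; (-5)·7 + 3·(-2) + 0·16; 6·7 + 5·(-2) + 5·16) = (-50, -41, 112)
w3 = Gw2 = (-1106, 127, 55)
Gw3 = (-6149, 5911, -5726)
w3·Gw3 = (-1106)·(-6149) + 127·5911 + 55·(-5726) = 7236561; w3·w3 = (-1106)·(-1106) + 127·127 + 55·55 = 1242390
λ ≈ 7236561/1242390 = 5.825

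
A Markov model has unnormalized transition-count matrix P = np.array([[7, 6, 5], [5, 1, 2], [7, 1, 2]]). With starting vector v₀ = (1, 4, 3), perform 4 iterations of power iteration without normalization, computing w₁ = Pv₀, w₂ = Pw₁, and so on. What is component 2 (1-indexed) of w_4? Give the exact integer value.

w1 = Pv₀ = (7·1 + 6·4 + 5·3; 5·1 + 1·4 + 2·3; 7·1 + 1·4 + 2·3) = (46, 15, 17)
w2 = Pw1 = (7·46 + 6·15 + 5·17; 5·46 + 1·15 + 2·17; 7·46 + 1·15 + 2·17) = (497, 279, 371)
w3 = Pw2 = (7008, 3506, 4500)
w4 = Pw3 = (92592, 47546, 61562)
The requested component of w4 is 47546.

47546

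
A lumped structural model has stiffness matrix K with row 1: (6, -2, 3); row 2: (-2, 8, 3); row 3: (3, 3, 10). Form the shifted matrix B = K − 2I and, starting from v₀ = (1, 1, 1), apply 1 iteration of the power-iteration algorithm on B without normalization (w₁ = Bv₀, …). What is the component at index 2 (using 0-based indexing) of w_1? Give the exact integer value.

B = K − 2I has rows (4, -2, 3); (-2, 6, 3); (3, 3, 8)
w1 = Bv₀ = (5, 7, 14)
Requested component of w1: 14

14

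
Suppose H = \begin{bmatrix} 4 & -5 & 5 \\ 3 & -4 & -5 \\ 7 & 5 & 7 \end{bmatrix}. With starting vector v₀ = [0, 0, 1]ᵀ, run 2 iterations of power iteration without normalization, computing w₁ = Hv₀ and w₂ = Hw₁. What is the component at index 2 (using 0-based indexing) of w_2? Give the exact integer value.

w1 = Hv₀ = (4·0 + (-5)·0 + 5·1; 3·0 + (-4)·0 + (-5)·1; 7·0 + 5·0 + 7·1) = (5, -5, 7)
w2 = Hw1 = (4·5 + (-5)·(-5) + 5·7; 3·5 + (-4)·(-5) + (-5)·7; 7·5 + 5·(-5) + 7·7) = (80, 0, 59)
The requested component of w2 is 59.

59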